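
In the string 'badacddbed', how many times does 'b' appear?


Scanning 'badacddbed' for 'b':
  Position 0: 'b' -> MATCH (count: 1)
  Position 7: 'b' -> MATCH (count: 2)
Total occurrences of 'b': 2

2


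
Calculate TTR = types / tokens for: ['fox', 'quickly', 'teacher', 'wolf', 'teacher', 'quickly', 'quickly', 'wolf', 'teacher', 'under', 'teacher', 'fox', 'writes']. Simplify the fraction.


Tokens: 13
Unique types: ('fox', 'quickly', 'teacher', 'under', 'wolf', 'writes') = 6
TTR = 6/13
Already in lowest terms.

6/13


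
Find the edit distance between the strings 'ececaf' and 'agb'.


Building DP table for s1='ececaf' (len 6) and s2='agb' (len 3):
       a  g  b
    0  1  2  3
  e 1  1  2  3
  c 2  2  2  3
  e 3  3  3  3
  c 4  4  4  4
  a 5  4  5  5
  f 6  5  5  6
Edit distance = dp[6][3] = 6

6


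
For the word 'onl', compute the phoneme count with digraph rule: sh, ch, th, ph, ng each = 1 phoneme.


Parsing 'onl' greedily, digraphs first:
  'o' -> vowel phoneme (phonemes so far: 1)
  'n' -> consonant phoneme (phonemes so far: 2)
  'l' -> consonant phoneme (phonemes so far: 3)
Total phonemes: 3

3


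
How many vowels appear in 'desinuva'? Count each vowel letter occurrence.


Scanning each character of 'desinuva':
  Position 1: 'd' -> consonant (running count: 0)
  Position 2: 'e' -> vowel (running count: 1)
  Position 3: 's' -> consonant (running count: 1)
  Position 4: 'i' -> vowel (running count: 2)
  Position 5: 'n' -> consonant (running count: 2)
  Position 6: 'u' -> vowel (running count: 3)
  Position 7: 'v' -> consonant (running count: 3)
  Position 8: 'a' -> vowel (running count: 4)
Total vowels: 4

4


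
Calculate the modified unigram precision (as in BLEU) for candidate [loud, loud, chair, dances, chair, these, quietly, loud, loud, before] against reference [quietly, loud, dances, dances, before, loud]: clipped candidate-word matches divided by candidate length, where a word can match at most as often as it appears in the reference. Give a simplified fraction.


Reference word counts: {'before': 1, 'dances': 2, 'loud': 2, 'quietly': 1}
Checking each candidate word (with clipping):
  'loud' -> in reference (ref count 2, used 1/2) -> match (matches: 1)
  'loud' -> in reference (ref count 2, used 2/2) -> match (matches: 2)
  'chair' -> not in reference -> no match (matches: 2)
  'dances' -> in reference (ref count 2, used 1/2) -> match (matches: 3)
  'chair' -> not in reference -> no match (matches: 3)
  'these' -> not in reference -> no match (matches: 3)
  'quietly' -> in reference (ref count 1, used 1/1) -> match (matches: 4)
  'loud' -> ref count 2 already used up (2/2) -> clipped, no match (matches: 4)
  'loud' -> ref count 2 already used up (2/2) -> clipped, no match (matches: 4)
  'before' -> in reference (ref count 1, used 1/1) -> match (matches: 5)
Clipped matches: 5, Candidate length: 10
Precision = 5/10 = 1/2

1/2


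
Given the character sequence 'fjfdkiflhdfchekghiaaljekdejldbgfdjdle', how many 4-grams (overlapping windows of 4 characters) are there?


String 'fjfdkiflhdfchekghiaaljekdejldbgfdjdle' has length L = 37.
Number of overlapping n-grams = L - n + 1
Substituting: 37 - 4 + 1 = 34

34


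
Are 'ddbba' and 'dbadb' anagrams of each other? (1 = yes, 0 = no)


Sort characters of 'ddbba': 'abbdd'
Sort characters of 'dbadb': 'abbdd'
Sorted forms match -> they ARE anagrams
Result: 1

1


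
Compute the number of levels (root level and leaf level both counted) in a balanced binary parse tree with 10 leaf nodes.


In a balanced binary tree with n leaves the deepest leaf is ceil(log2(n)) edges below the root,
so counting node levels inclusive of root and leaves gives ceil(log2(n)) + 1 levels.
log2(10) = 3.3219
ceil(3.3219) = 4
levels = 4 + 1 = 5

5


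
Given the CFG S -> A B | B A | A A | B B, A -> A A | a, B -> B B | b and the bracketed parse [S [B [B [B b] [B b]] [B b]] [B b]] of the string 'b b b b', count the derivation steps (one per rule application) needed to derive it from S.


Every bracketed nonterminal node [X ...] in the tree is produced by exactly one rule application.
Reading the tree off as a leftmost derivation:
  Step 1: S  =>  B B   (applied S -> B B)
  Step 2: B B  =>  B B B   (applied B -> B B)
  Step 3: B B B  =>  B B B B   (applied B -> B B)
  Step 4: B B B B  =>  b B B B   (applied B -> b)
  Step 5: b B B B  =>  b b B B   (applied B -> b)
  Step 6: b b B B  =>  b b b B   (applied B -> b)
  Step 7: b b b B  =>  b b b b   (applied B -> b)
Final yield: b b b b
Total rewrite steps: 7

7


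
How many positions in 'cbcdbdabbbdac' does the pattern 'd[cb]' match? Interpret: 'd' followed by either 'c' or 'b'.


Pattern: d[cb] means 'd' followed by either 'c' or 'b'.
Scanning 'cbcdbdabbbdac' position-by-position:
  Pos 0: window 'cb' -> no
  Pos 1: window 'bc' -> no
  Pos 2: window 'cd' -> no
  Pos 3: window 'db' -> MATCH
  Pos 4: window 'bd' -> no
  Pos 5: window 'da' -> no
  Pos 6: window 'ab' -> no
  Pos 7: window 'bb' -> no
  Pos 8: window 'bb' -> no
  Pos 9: window 'bd' -> no
  Pos 10: window 'da' -> no
  Pos 11: window 'ac' -> no
  Pos 12: window 'c' -> no
Total matches: 1

1


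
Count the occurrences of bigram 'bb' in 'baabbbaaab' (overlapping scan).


Scanning 'baabbbaaab' for bigram 'bb':
  Position 0: 'ba' -> no
  Position 1: 'aa' -> no
  Position 2: 'ab' -> no
  Position 3: 'bb' -> MATCH
  Position 4: 'bb' -> MATCH
  Position 5: 'ba' -> no
  Position 6: 'aa' -> no
  Position 7: 'aa' -> no
  Position 8: 'ab' -> no
Total matches: 2

2


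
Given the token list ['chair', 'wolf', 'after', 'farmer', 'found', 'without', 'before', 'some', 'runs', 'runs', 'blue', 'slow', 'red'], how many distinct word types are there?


Listing all tokens and tracking unique types:
  Token 1: 'chair' -> NEW (unique so far: 1)
  Token 2: 'wolf' -> NEW (unique so far: 2)
  Token 3: 'after' -> NEW (unique so far: 3)
  Token 4: 'farmer' -> NEW (unique so far: 4)
  Token 5: 'found' -> NEW (unique so far: 5)
  Token 6: 'without' -> NEW (unique so far: 6)
  Token 7: 'before' -> NEW (unique so far: 7)
  Token 8: 'some' -> NEW (unique so far: 8)
  Token 9: 'runs' -> NEW (unique so far: 9)
  Token 10: 'runs' -> duplicate (unique so far: 9)
  Token 11: 'blue' -> NEW (unique so far: 10)
  Token 12: 'slow' -> NEW (unique so far: 11)
  Token 13: 'red' -> NEW (unique so far: 12)
Unique types: ('after', 'before', 'blue', 'chair', 'farmer', 'found', 'red', 'runs', 'slow', 'some', 'without', 'wolf')
Vocabulary size: 12

12


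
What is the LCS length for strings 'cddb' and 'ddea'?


DP table for LCS of 'cddb' and 'ddea':
       d  d  e  a
    0  0  0  0  0
  c 0  0  0  0  0
  d 0  1  1  1  1
  d 0  1  2  2  2
  b 0  1  2  2  2
LCS: 'dd'
LCS length = 2

2


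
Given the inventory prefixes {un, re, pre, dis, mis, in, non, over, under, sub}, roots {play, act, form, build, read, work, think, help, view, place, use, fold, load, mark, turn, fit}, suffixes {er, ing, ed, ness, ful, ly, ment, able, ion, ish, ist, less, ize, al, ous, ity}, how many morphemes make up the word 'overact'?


Segmenting 'overact' against the inventory:
  'over' -> prefix (morpheme 1)
  'act' -> root (morpheme 2)
Total morphemes: 2

2


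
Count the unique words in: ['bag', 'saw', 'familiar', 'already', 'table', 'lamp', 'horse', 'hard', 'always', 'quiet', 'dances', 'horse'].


Listing all tokens and tracking unique types:
  Token 1: 'bag' -> NEW (unique so far: 1)
  Token 2: 'saw' -> NEW (unique so far: 2)
  Token 3: 'familiar' -> NEW (unique so far: 3)
  Token 4: 'already' -> NEW (unique so far: 4)
  Token 5: 'table' -> NEW (unique so far: 5)
  Token 6: 'lamp' -> NEW (unique so far: 6)
  Token 7: 'horse' -> NEW (unique so far: 7)
  Token 8: 'hard' -> NEW (unique so far: 8)
  Token 9: 'always' -> NEW (unique so far: 9)
  Token 10: 'quiet' -> NEW (unique so far: 10)
  Token 11: 'dances' -> NEW (unique so far: 11)
  Token 12: 'horse' -> duplicate (unique so far: 11)
Unique types: ('already', 'always', 'bag', 'dances', 'familiar', 'hard', 'horse', 'lamp', 'quiet', 'saw', 'table')
Vocabulary size: 11

11


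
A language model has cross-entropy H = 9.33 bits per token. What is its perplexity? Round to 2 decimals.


Perplexity formula: PP = 2^H
H = 9.33
PP = 2^9.33
Decompose: 2^9.33 = 2^9 * 2^0.33
2^9 = 512, 2^0.33 ~ 1.2570134
PP ~ 512 * 1.2570134 = 643.5908608
Rounded to 2 decimals: 643.59

643.59


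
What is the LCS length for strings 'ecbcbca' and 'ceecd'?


DP table for LCS of 'ecbcbca' and 'ceecd':
       c  e  e  c  d
    0  0  0  0  0  0
  e 0  0  1  1  1  1
  c 0  1  1  1  2  2
  b 0  1  1  1  2  2
  c 0  1  1  1  2  2
  b 0  1  1  1  2  2
  c 0  1  1  1  2  2
  a 0  1  1  1  2  2
LCS: 'ec'
LCS length = 2

2


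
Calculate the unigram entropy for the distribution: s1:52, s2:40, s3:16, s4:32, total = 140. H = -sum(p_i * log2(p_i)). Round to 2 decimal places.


Computing entropy H = -sum(p_i * log2(p_i)):
  s1: p = 52/140 = 0.3714, -p*log2(p) = 0.5307
  s2: p = 40/140 = 0.2857, -p*log2(p) = 0.5164
  s3: p = 16/140 = 0.1143, -p*log2(p) = 0.3576
  s4: p = 32/140 = 0.2286, -p*log2(p) = 0.4867
H = sum of terms = 1.8914
Rounded to 2 decimals: 1.89

1.89


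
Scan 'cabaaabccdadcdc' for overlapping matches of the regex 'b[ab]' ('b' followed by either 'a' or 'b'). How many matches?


Pattern: b[ab] means 'b' followed by either 'a' or 'b'.
Scanning 'cabaaabccdadcdc' position-by-position:
  Pos 0: window 'ca' -> no
  Pos 1: window 'ab' -> no
  Pos 2: window 'ba' -> MATCH
  Pos 3: window 'aa' -> no
  Pos 4: window 'aa' -> no
  Pos 5: window 'ab' -> no
  Pos 6: window 'bc' -> no
  Pos 7: window 'cc' -> no
  Pos 8: window 'cd' -> no
  Pos 9: window 'da' -> no
  Pos 10: window 'ad' -> no
  Pos 11: window 'dc' -> no
  Pos 12: window 'cd' -> no
  Pos 13: window 'dc' -> no
  Pos 14: window 'c' -> no
Total matches: 1

1


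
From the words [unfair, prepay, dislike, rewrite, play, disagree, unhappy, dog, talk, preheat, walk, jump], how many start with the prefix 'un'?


Checking each word for prefix 'un':
  'unfair' -> YES, starts with 'un' (count: 1)
  'prepay' -> no (count: 1)
  'dislike' -> no (count: 1)
  'rewrite' -> no (count: 1)
  'play' -> no (count: 1)
  'disagree' -> no (count: 1)
  'unhappy' -> YES, starts with 'un' (count: 2)
  'dog' -> no (count: 2)
  'talk' -> no (count: 2)
  'preheat' -> no (count: 2)
  'walk' -> no (count: 2)
  'jump' -> no (count: 2)
Total with prefix 'un': 2

2


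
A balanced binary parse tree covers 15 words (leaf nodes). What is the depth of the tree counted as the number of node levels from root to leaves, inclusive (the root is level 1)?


In a balanced binary tree with n leaves the deepest leaf is ceil(log2(n)) edges below the root,
so counting node levels inclusive of root and leaves gives ceil(log2(n)) + 1 levels.
log2(15) = 3.9069
ceil(3.9069) = 4
levels = 4 + 1 = 5

5


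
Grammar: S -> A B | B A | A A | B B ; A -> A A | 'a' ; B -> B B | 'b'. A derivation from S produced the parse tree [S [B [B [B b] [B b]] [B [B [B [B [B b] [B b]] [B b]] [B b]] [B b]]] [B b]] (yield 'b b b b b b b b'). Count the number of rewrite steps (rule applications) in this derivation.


Every bracketed nonterminal node [X ...] in the tree is produced by exactly one rule application.
Reading the tree off as a leftmost derivation:
  Step 1: S  =>  B B   (applied S -> B B)
  Step 2: B B  =>  B B B   (applied B -> B B)
  Step 3: B B B  =>  B B B B   (applied B -> B B)
  Step 4: B B B B  =>  b B B B   (applied B -> b)
  Step 5: b B B B  =>  b b B B   (applied B -> b)
  Step 6: b b B B  =>  b b B B B   (applied B -> B B)
  Step 7: b b B B B  =>  b b B B B B   (applied B -> B B)
  Step 8: b b B B B B  =>  b b B B B B B   (applied B -> B B)
  Step 9: b b B B B B B  =>  b b B B B B B B   (applied B -> B B)
  Step 10: b b B B B B B B  =>  b b b B B B B B   (applied B -> b)
  Step 11: b b b B B B B B  =>  b b b b B B B B   (applied B -> b)
  Step 12: b b b b B B B B  =>  b b b b b B B B   (applied B -> b)
  Step 13: b b b b b B B B  =>  b b b b b b B B   (applied B -> b)
  Step 14: b b b b b b B B  =>  b b b b b b b B   (applied B -> b)
  Step 15: b b b b b b b B  =>  b b b b b b b b   (applied B -> b)
Final yield: b b b b b b b b
Total rewrite steps: 15

15


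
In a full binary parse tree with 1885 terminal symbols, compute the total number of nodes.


Leaf nodes (terminals): 1885
Internal nodes = n - 1 = 1885 - 1 = 1884
Total = leaves + internal = 1885 + 1884 = 3769

3769


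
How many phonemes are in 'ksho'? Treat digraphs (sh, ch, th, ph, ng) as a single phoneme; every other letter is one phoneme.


Parsing 'ksho' greedily, digraphs first:
  'k' -> consonant phoneme (phonemes so far: 1)
  'sh' -> digraph (1 consonant phoneme) (phonemes so far: 2)
  'o' -> vowel phoneme (phonemes so far: 3)
Total phonemes: 3

3


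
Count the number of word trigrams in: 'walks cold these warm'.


Word trigrams from [4] words:
  Trigram 1: (walks cold these)
  Trigram 2: (cold these warm)
Total word trigrams: 4 - 2 = 2

2


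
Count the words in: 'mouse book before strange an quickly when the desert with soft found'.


Counting words by splitting on spaces:
  Word 1: 'mouse'
  Word 2: 'book'
  Word 3: 'before'
  Word 4: 'strange'
  Word 5: 'an'
  Word 6: 'quickly'
  Word 7: 'when'
  Word 8: 'the'
  Word 9: 'desert'
  Word 10: 'with'
  Word 11: 'soft'
  Word 12: 'found'
Total words: 12

12


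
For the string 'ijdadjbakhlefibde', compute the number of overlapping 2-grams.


String 'ijdadjbakhlefibde' has length L = 17.
Number of overlapping n-grams = L - n + 1
Substituting: 17 - 2 + 1 = 16

16


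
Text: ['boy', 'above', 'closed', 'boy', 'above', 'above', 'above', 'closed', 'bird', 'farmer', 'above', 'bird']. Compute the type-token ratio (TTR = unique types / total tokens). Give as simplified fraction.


Tokens: 12
Unique types: ('above', 'bird', 'boy', 'closed', 'farmer') = 5
TTR = 5/12
Already in lowest terms.

5/12


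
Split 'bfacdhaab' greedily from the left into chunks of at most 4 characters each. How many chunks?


'bfacdhaab' has 9 characters.
Chunking with max size 4:
  Chunk 1: 'bfac' (positions 0-3)
  Chunk 2: 'dhaa' (positions 4-7)
  Chunk 3: 'b' (positions 8-8)
Total chunks: ceil(9 / 4) = 3

3


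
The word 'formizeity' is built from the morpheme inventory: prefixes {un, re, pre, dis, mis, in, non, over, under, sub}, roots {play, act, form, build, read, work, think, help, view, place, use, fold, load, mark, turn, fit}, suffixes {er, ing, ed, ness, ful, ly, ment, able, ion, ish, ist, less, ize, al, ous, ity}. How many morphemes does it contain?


Segmenting 'formizeity' against the inventory:
  'form' -> root (morpheme 1)
  'ize' -> suffix (morpheme 2)
  'ity' -> suffix (morpheme 3)
Total morphemes: 3

3


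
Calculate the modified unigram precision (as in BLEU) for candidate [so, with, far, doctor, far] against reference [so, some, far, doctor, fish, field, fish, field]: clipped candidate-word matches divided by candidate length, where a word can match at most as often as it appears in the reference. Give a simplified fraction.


Reference word counts: {'doctor': 1, 'far': 1, 'field': 2, 'fish': 2, 'so': 1, 'some': 1}
Checking each candidate word (with clipping):
  'so' -> in reference (ref count 1, used 1/1) -> match (matches: 1)
  'with' -> not in reference -> no match (matches: 1)
  'far' -> in reference (ref count 1, used 1/1) -> match (matches: 2)
  'doctor' -> in reference (ref count 1, used 1/1) -> match (matches: 3)
  'far' -> ref count 1 already used up (1/1) -> clipped, no match (matches: 3)
Clipped matches: 3, Candidate length: 5
Precision = 3/5

3/5


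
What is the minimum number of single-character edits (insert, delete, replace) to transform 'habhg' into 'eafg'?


Building DP table for s1='habhg' (len 5) and s2='eafg' (len 4):
       e  a  f  g
    0  1  2  3  4
  h 1  1  2  3  4
  a 2  2  1  2  3
  b 3  3  2  2  3
  h 4  4  3  3  3
  g 5  5  4  4  3
Edit distance = dp[5][4] = 3

3


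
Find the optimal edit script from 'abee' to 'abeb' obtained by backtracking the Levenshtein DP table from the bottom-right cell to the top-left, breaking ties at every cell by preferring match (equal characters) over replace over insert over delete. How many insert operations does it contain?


Edit distance = 1. Backtracking from cell (4, 4) with preference match > replace > insert > delete,
then listing the resulting alignment 'abee' -> 'abeb' left to right:
  Step 1: keep 'a'
  Step 2: keep 'b'
  Step 3: keep 'e'
  Step 4: replace e->b
Total insertions: 0

0


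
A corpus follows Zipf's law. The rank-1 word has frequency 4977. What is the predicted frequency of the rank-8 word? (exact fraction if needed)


Zipf's law: freq(rank) = f1 / rank
f1 = 4977, rank = 8
freq = 4977 / 8
GCD(4977, 8) = 1
Simplified: 4977/8

4977/8


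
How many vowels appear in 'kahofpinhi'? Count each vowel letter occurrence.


Scanning each character of 'kahofpinhi':
  Position 1: 'k' -> consonant (running count: 0)
  Position 2: 'a' -> vowel (running count: 1)
  Position 3: 'h' -> consonant (running count: 1)
  Position 4: 'o' -> vowel (running count: 2)
  Position 5: 'f' -> consonant (running count: 2)
  Position 6: 'p' -> consonant (running count: 2)
  Position 7: 'i' -> vowel (running count: 3)
  Position 8: 'n' -> consonant (running count: 3)
  Position 9: 'h' -> consonant (running count: 3)
  Position 10: 'i' -> vowel (running count: 4)
Total vowels: 4

4


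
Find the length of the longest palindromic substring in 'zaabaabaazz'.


Scanning 'zaabaabaazz' for palindromic substrings.
Substring at positions 0-9: 'zaabaabaaz'.
Check: reverse('zaabaabaaz') = 'zaabaabaaz' -> palindrome confirmed.
Neighbouring characters ('-' / 'z') break symmetry, so it cannot extend further.
No longer palindromic substring exists; longest length = 10

10


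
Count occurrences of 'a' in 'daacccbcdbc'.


Scanning 'daacccbcdbc' for 'a':
  Position 1: 'a' -> MATCH (count: 1)
  Position 2: 'a' -> MATCH (count: 2)
Total occurrences of 'a': 2

2


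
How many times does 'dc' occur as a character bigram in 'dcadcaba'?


Scanning 'dcadcaba' for bigram 'dc':
  Position 0: 'dc' -> MATCH
  Position 1: 'ca' -> no
  Position 2: 'ad' -> no
  Position 3: 'dc' -> MATCH
  Position 4: 'ca' -> no
  Position 5: 'ab' -> no
  Position 6: 'ba' -> no
Total matches: 2

2


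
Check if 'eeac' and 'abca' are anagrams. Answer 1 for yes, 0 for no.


Sort characters of 'eeac': 'acee'
Sort characters of 'abca': 'aabc'
Sorted forms differ -> they are NOT anagrams
Result: 0

0


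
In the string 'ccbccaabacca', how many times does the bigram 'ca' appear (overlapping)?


Scanning 'ccbccaabacca' for bigram 'ca':
  Position 0: 'cc' -> no
  Position 1: 'cb' -> no
  Position 2: 'bc' -> no
  Position 3: 'cc' -> no
  Position 4: 'ca' -> MATCH
  Position 5: 'aa' -> no
  Position 6: 'ab' -> no
  Position 7: 'ba' -> no
  Position 8: 'ac' -> no
  Position 9: 'cc' -> no
  Position 10: 'ca' -> MATCH
Total matches: 2

2


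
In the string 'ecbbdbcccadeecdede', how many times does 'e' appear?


Scanning 'ecbbdbcccadeecdede' for 'e':
  Position 0: 'e' -> MATCH (count: 1)
  Position 11: 'e' -> MATCH (count: 2)
  Position 12: 'e' -> MATCH (count: 3)
  Position 15: 'e' -> MATCH (count: 4)
  Position 17: 'e' -> MATCH (count: 5)
Total occurrences of 'e': 5

5


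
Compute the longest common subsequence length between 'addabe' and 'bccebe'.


DP table for LCS of 'addabe' and 'bccebe':
       b  c  c  e  b  e
    0  0  0  0  0  0  0
  a 0  0  0  0  0  0  0
  d 0  0  0  0  0  0  0
  d 0  0  0  0  0  0  0
  a 0  0  0  0  0  0  0
  b 0  1  1  1  1  1  1
  e 0  1  1  1  2  2  2
LCS: 'be'
LCS length = 2

2


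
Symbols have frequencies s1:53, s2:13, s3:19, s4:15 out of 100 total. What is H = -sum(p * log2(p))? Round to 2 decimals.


Computing entropy H = -sum(p_i * log2(p_i)):
  s1: p = 53/100 = 0.5300, -p*log2(p) = 0.4854
  s2: p = 13/100 = 0.1300, -p*log2(p) = 0.3826
  s3: p = 19/100 = 0.1900, -p*log2(p) = 0.4552
  s4: p = 15/100 = 0.1500, -p*log2(p) = 0.4105
H = sum of terms = 1.7337
Rounded to 2 decimals: 1.73

1.73


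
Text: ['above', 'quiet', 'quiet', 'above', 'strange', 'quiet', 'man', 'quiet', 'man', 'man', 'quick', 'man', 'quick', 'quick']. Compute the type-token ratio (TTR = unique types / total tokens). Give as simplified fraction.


Tokens: 14
Unique types: ('above', 'man', 'quick', 'quiet', 'strange') = 5
TTR = 5/14
Already in lowest terms.

5/14


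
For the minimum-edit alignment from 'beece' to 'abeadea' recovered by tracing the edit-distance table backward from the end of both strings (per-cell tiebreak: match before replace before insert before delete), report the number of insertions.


Edit distance = 4. Backtracking from cell (5, 7) with preference match > replace > insert > delete,
then listing the resulting alignment 'beece' -> 'abeadea' left to right:
  Step 1: insert 'a' [insertion #1]
  Step 2: keep 'b'
  Step 3: keep 'e'
  Step 4: replace e->a
  Step 5: replace c->d
  Step 6: keep 'e'
  Step 7: insert 'a' [insertion #2]
Total insertions: 2

2


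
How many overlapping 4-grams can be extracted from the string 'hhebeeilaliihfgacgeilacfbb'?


String 'hhebeeilaliihfgacgeilacfbb' has length L = 26.
Number of overlapping n-grams = L - n + 1
Substituting: 26 - 4 + 1 = 23

23


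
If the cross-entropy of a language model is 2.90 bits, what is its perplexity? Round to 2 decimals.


Perplexity formula: PP = 2^H
H = 2.90
PP = 2^2.90
Decompose: 2^2.90 = 2^2 * 2^0.90
2^2 = 4, 2^0.90 ~ 1.8660660
PP ~ 4 * 1.8660660 = 7.4642640
Rounded to 2 decimals: 7.46

7.46


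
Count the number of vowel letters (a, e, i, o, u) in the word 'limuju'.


Scanning each character of 'limuju':
  Position 1: 'l' -> consonant (running count: 0)
  Position 2: 'i' -> vowel (running count: 1)
  Position 3: 'm' -> consonant (running count: 1)
  Position 4: 'u' -> vowel (running count: 2)
  Position 5: 'j' -> consonant (running count: 2)
  Position 6: 'u' -> vowel (running count: 3)
Total vowels: 3

3


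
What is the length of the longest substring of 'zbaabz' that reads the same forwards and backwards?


Scanning 'zbaabz' for palindromic substrings.
Substring at positions 0-5: 'zbaabz'.
Check: reverse('zbaabz') = 'zbaabz' -> palindrome confirmed.
No longer palindromic substring exists; longest length = 6

6


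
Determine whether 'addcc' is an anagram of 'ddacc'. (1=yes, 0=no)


Sort characters of 'addcc': 'accdd'
Sort characters of 'ddacc': 'accdd'
Sorted forms match -> they ARE anagrams
Result: 1

1


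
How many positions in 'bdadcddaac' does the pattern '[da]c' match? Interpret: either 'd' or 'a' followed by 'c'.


Pattern: [da]c means either 'd' or 'a' followed by 'c'.
Scanning 'bdadcddaac' position-by-position:
  Pos 0: window 'bd' -> no
  Pos 1: window 'da' -> no
  Pos 2: window 'ad' -> no
  Pos 3: window 'dc' -> MATCH
  Pos 4: window 'cd' -> no
  Pos 5: window 'dd' -> no
  Pos 6: window 'da' -> no
  Pos 7: window 'aa' -> no
  Pos 8: window 'ac' -> MATCH
  Pos 9: window 'c' -> no
Total matches: 2

2


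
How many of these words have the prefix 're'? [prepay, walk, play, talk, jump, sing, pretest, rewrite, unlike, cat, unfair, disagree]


Checking each word for prefix 're':
  'prepay' -> no (count: 0)
  'walk' -> no (count: 0)
  'play' -> no (count: 0)
  'talk' -> no (count: 0)
  'jump' -> no (count: 0)
  'sing' -> no (count: 0)
  'pretest' -> no (count: 0)
  'rewrite' -> YES, starts with 're' (count: 1)
  'unlike' -> no (count: 1)
  'cat' -> no (count: 1)
  'unfair' -> no (count: 1)
  'disagree' -> no (count: 1)
Total with prefix 're': 1

1


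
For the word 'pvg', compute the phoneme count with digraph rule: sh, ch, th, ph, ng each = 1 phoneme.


Parsing 'pvg' greedily, digraphs first:
  'p' -> consonant phoneme (phonemes so far: 1)
  'v' -> consonant phoneme (phonemes so far: 2)
  'g' -> consonant phoneme (phonemes so far: 3)
Total phonemes: 3

3


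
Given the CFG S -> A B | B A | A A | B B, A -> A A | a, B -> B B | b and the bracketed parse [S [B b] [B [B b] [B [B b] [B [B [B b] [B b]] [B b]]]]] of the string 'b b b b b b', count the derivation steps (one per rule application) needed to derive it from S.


Every bracketed nonterminal node [X ...] in the tree is produced by exactly one rule application.
Reading the tree off as a leftmost derivation:
  Step 1: S  =>  B B   (applied S -> B B)
  Step 2: B B  =>  b B   (applied B -> b)
  Step 3: b B  =>  b B B   (applied B -> B B)
  Step 4: b B B  =>  b b B   (applied B -> b)
  Step 5: b b B  =>  b b B B   (applied B -> B B)
  Step 6: b b B B  =>  b b b B   (applied B -> b)
  Step 7: b b b B  =>  b b b B B   (applied B -> B B)
  Step 8: b b b B B  =>  b b b B B B   (applied B -> B B)
  Step 9: b b b B B B  =>  b b b b B B   (applied B -> b)
  Step 10: b b b b B B  =>  b b b b b B   (applied B -> b)
  Step 11: b b b b b B  =>  b b b b b b   (applied B -> b)
Final yield: b b b b b b
Total rewrite steps: 11

11


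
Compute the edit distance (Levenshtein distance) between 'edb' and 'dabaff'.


Building DP table for s1='edb' (len 3) and s2='dabaff' (len 6):
       d  a  b  a  f  f
    0  1  2  3  4  5  6
  e 1  1  2  3  4  5  6
  d 2  1  2  3  4  5  6
  b 3  2  2  2  3  4  5
Edit distance = dp[3][6] = 5

5


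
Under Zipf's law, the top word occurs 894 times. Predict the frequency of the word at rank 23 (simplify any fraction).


Zipf's law: freq(rank) = f1 / rank
f1 = 894, rank = 23
freq = 894 / 23
GCD(894, 23) = 1
Simplified: 894/23

894/23


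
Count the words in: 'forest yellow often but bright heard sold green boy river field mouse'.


Counting words by splitting on spaces:
  Word 1: 'forest'
  Word 2: 'yellow'
  Word 3: 'often'
  Word 4: 'but'
  Word 5: 'bright'
  Word 6: 'heard'
  Word 7: 'sold'
  Word 8: 'green'
  Word 9: 'boy'
  Word 10: 'river'
  Word 11: 'field'
  Word 12: 'mouse'
Total words: 12

12


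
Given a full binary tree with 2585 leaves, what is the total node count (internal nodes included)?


Leaf nodes (terminals): 2585
Internal nodes = n - 1 = 2585 - 1 = 2584
Total = leaves + internal = 2585 + 2584 = 5169

5169


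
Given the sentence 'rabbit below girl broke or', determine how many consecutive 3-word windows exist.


Word trigrams from [5] words:
  Trigram 1: (rabbit below girl)
  Trigram 2: (below girl broke)
  Trigram 3: (girl broke or)
Total word trigrams: 5 - 2 = 3

3


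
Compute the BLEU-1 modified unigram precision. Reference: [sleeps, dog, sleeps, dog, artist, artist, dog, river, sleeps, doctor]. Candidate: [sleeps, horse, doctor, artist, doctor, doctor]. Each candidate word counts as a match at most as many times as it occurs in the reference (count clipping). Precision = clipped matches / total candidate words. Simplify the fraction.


Reference word counts: {'artist': 2, 'doctor': 1, 'dog': 3, 'river': 1, 'sleeps': 3}
Checking each candidate word (with clipping):
  'sleeps' -> in reference (ref count 3, used 1/3) -> match (matches: 1)
  'horse' -> not in reference -> no match (matches: 1)
  'doctor' -> in reference (ref count 1, used 1/1) -> match (matches: 2)
  'artist' -> in reference (ref count 2, used 1/2) -> match (matches: 3)
  'doctor' -> ref count 1 already used up (1/1) -> clipped, no match (matches: 3)
  'doctor' -> ref count 1 already used up (1/1) -> clipped, no match (matches: 3)
Clipped matches: 3, Candidate length: 6
Precision = 3/6 = 1/2

1/2


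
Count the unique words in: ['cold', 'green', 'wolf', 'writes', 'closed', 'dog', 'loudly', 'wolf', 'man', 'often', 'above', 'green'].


Listing all tokens and tracking unique types:
  Token 1: 'cold' -> NEW (unique so far: 1)
  Token 2: 'green' -> NEW (unique so far: 2)
  Token 3: 'wolf' -> NEW (unique so far: 3)
  Token 4: 'writes' -> NEW (unique so far: 4)
  Token 5: 'closed' -> NEW (unique so far: 5)
  Token 6: 'dog' -> NEW (unique so far: 6)
  Token 7: 'loudly' -> NEW (unique so far: 7)
  Token 8: 'wolf' -> duplicate (unique so far: 7)
  Token 9: 'man' -> NEW (unique so far: 8)
  Token 10: 'often' -> NEW (unique so far: 9)
  Token 11: 'above' -> NEW (unique so far: 10)
  Token 12: 'green' -> duplicate (unique so far: 10)
Unique types: ('above', 'closed', 'cold', 'dog', 'green', 'loudly', 'man', 'often', 'wolf', 'writes')
Vocabulary size: 10

10


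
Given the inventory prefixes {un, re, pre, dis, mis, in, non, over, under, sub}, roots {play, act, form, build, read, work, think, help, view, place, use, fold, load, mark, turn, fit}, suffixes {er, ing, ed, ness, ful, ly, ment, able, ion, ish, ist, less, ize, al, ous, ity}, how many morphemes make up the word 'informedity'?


Segmenting 'informedity' against the inventory:
  'in' -> prefix (morpheme 1)
  'form' -> root (morpheme 2)
  'ed' -> suffix (morpheme 3)
  'ity' -> suffix (morpheme 4)
Total morphemes: 4

4


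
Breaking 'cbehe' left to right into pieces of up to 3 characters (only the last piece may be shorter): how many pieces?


'cbehe' has 5 characters.
Chunking with max size 3:
  Chunk 1: 'cbe' (positions 0-2)
  Chunk 2: 'he' (positions 3-4)
Total chunks: ceil(5 / 3) = 2

2


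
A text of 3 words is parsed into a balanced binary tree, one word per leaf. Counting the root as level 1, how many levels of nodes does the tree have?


In a balanced binary tree with n leaves the deepest leaf is ceil(log2(n)) edges below the root,
so counting node levels inclusive of root and leaves gives ceil(log2(n)) + 1 levels.
log2(3) = 1.5850
ceil(1.5850) = 2
levels = 2 + 1 = 3

3


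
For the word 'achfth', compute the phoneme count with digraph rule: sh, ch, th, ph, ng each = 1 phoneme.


Parsing 'achfth' greedily, digraphs first:
  'a' -> vowel phoneme (phonemes so far: 1)
  'ch' -> digraph (1 consonant phoneme) (phonemes so far: 2)
  'f' -> consonant phoneme (phonemes so far: 3)
  'th' -> digraph (1 consonant phoneme) (phonemes so far: 4)
Total phonemes: 4

4


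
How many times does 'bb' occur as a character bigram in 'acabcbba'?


Scanning 'acabcbba' for bigram 'bb':
  Position 0: 'ac' -> no
  Position 1: 'ca' -> no
  Position 2: 'ab' -> no
  Position 3: 'bc' -> no
  Position 4: 'cb' -> no
  Position 5: 'bb' -> MATCH
  Position 6: 'ba' -> no
Total matches: 1

1


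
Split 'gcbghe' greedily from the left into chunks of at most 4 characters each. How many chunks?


'gcbghe' has 6 characters.
Chunking with max size 4:
  Chunk 1: 'gcbg' (positions 0-3)
  Chunk 2: 'he' (positions 4-5)
Total chunks: ceil(6 / 4) = 2

2


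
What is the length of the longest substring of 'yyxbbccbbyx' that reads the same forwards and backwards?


Scanning 'yyxbbccbbyx' for palindromic substrings.
Substring at positions 3-8: 'bbccbb'.
Check: reverse('bbccbb') = 'bbccbb' -> palindrome confirmed.
Neighbouring characters ('x' / 'y') break symmetry, so it cannot extend further.
No longer palindromic substring exists; longest length = 6

6


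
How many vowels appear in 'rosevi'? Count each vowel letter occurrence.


Scanning each character of 'rosevi':
  Position 1: 'r' -> consonant (running count: 0)
  Position 2: 'o' -> vowel (running count: 1)
  Position 3: 's' -> consonant (running count: 1)
  Position 4: 'e' -> vowel (running count: 2)
  Position 5: 'v' -> consonant (running count: 2)
  Position 6: 'i' -> vowel (running count: 3)
Total vowels: 3

3


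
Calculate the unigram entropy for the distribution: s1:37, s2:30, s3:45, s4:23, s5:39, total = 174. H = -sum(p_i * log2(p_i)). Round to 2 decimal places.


Computing entropy H = -sum(p_i * log2(p_i)):
  s1: p = 37/174 = 0.2126, -p*log2(p) = 0.4749
  s2: p = 30/174 = 0.1724, -p*log2(p) = 0.4373
  s3: p = 45/174 = 0.2586, -p*log2(p) = 0.5046
  s4: p = 23/174 = 0.1322, -p*log2(p) = 0.3859
  s5: p = 39/174 = 0.2241, -p*log2(p) = 0.4836
H = sum of terms = 2.2863
Rounded to 2 decimals: 2.29

2.29


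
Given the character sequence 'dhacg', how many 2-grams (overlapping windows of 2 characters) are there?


String 'dhacg' has length L = 5.
Number of overlapping n-grams = L - n + 1
Substituting: 5 - 2 + 1 = 4

4


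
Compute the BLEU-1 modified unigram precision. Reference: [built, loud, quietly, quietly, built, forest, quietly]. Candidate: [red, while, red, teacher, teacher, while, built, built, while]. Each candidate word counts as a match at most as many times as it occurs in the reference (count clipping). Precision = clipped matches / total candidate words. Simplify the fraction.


Reference word counts: {'built': 2, 'forest': 1, 'loud': 1, 'quietly': 3}
Checking each candidate word (with clipping):
  'red' -> not in reference -> no match (matches: 0)
  'while' -> not in reference -> no match (matches: 0)
  'red' -> not in reference -> no match (matches: 0)
  'teacher' -> not in reference -> no match (matches: 0)
  'teacher' -> not in reference -> no match (matches: 0)
  'while' -> not in reference -> no match (matches: 0)
  'built' -> in reference (ref count 2, used 1/2) -> match (matches: 1)
  'built' -> in reference (ref count 2, used 2/2) -> match (matches: 2)
  'while' -> not in reference -> no match (matches: 2)
Clipped matches: 2, Candidate length: 9
Precision = 2/9

2/9


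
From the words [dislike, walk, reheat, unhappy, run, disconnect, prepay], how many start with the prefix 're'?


Checking each word for prefix 're':
  'dislike' -> no (count: 0)
  'walk' -> no (count: 0)
  'reheat' -> YES, starts with 're' (count: 1)
  'unhappy' -> no (count: 1)
  'run' -> no (count: 1)
  'disconnect' -> no (count: 1)
  'prepay' -> no (count: 1)
Total with prefix 're': 1

1


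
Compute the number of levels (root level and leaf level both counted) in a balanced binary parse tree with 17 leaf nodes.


In a balanced binary tree with n leaves the deepest leaf is ceil(log2(n)) edges below the root,
so counting node levels inclusive of root and leaves gives ceil(log2(n)) + 1 levels.
log2(17) = 4.0875
ceil(4.0875) = 5
levels = 5 + 1 = 6

6


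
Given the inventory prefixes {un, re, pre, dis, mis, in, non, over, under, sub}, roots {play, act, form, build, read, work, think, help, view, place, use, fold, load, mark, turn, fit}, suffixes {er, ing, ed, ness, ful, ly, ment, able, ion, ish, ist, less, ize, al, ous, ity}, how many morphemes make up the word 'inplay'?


Segmenting 'inplay' against the inventory:
  'in' -> prefix (morpheme 1)
  'play' -> root (morpheme 2)
Total morphemes: 2

2


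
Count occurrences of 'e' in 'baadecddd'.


Scanning 'baadecddd' for 'e':
  Position 4: 'e' -> MATCH (count: 1)
Total occurrences of 'e': 1

1


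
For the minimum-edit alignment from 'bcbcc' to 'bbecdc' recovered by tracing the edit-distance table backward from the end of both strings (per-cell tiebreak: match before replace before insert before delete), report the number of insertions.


Edit distance = 3. Backtracking from cell (5, 6) with preference match > replace > insert > delete,
then listing the resulting alignment 'bcbcc' -> 'bbecdc' left to right:
  Step 1: keep 'b'
  Step 2: replace c->b
  Step 3: replace b->e
  Step 4: keep 'c'
  Step 5: insert 'd' [insertion #1]
  Step 6: keep 'c'
Total insertions: 1

1


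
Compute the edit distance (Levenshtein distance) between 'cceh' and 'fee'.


Building DP table for s1='cceh' (len 4) and s2='fee' (len 3):
       f  e  e
    0  1  2  3
  c 1  1  2  3
  c 2  2  2  3
  e 3  3  2  2
  h 4  4  3  3
Edit distance = dp[4][3] = 3

3


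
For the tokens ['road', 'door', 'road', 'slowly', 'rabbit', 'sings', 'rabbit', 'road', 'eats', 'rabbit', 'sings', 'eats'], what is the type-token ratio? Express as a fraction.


Tokens: 12
Unique types: ('door', 'eats', 'rabbit', 'road', 'sings', 'slowly') = 6
TTR = 6/12
Simplify: divide both by 6 -> 1/2
TTR = 1/2

1/2


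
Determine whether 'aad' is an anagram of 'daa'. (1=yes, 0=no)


Sort characters of 'aad': 'aad'
Sort characters of 'daa': 'aad'
Sorted forms match -> they ARE anagrams
Result: 1

1


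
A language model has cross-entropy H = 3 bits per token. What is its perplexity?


Perplexity formula: PP = 2^H
H = 3
PP = 2^3
Steps: 2^1 = 2, 2^2 = 4, 2^3 = 8
PP = 8

8


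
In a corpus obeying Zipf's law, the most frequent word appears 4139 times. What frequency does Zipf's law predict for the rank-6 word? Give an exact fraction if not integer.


Zipf's law: freq(rank) = f1 / rank
f1 = 4139, rank = 6
freq = 4139 / 6
GCD(4139, 6) = 1
Simplified: 4139/6

4139/6


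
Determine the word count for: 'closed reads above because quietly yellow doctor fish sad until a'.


Counting words by splitting on spaces:
  Word 1: 'closed'
  Word 2: 'reads'
  Word 3: 'above'
  Word 4: 'because'
  Word 5: 'quietly'
  Word 6: 'yellow'
  Word 7: 'doctor'
  Word 8: 'fish'
  Word 9: 'sad'
  Word 10: 'until'
  Word 11: 'a'
Total words: 11

11


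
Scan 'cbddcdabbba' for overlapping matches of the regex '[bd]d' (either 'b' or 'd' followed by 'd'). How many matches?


Pattern: [bd]d means either 'b' or 'd' followed by 'd'.
Scanning 'cbddcdabbba' position-by-position:
  Pos 0: window 'cb' -> no
  Pos 1: window 'bd' -> MATCH
  Pos 2: window 'dd' -> MATCH
  Pos 3: window 'dc' -> no
  Pos 4: window 'cd' -> no
  Pos 5: window 'da' -> no
  Pos 6: window 'ab' -> no
  Pos 7: window 'bb' -> no
  Pos 8: window 'bb' -> no
  Pos 9: window 'ba' -> no
  Pos 10: window 'a' -> no
Total matches: 2

2


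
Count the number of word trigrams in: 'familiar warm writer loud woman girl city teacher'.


Word trigrams from [8] words:
  Trigram 1: (familiar warm writer)
  Trigram 2: (warm writer loud)
  Trigram 3: (writer loud woman)
  Trigram 4: (loud woman girl)
  Trigram 5: (woman girl city)
  Trigram 6: (girl city teacher)
Total word trigrams: 8 - 2 = 6

6


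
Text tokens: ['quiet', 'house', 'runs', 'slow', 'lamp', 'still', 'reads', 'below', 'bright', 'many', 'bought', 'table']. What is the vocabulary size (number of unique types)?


Listing all tokens and tracking unique types:
  Token 1: 'quiet' -> NEW (unique so far: 1)
  Token 2: 'house' -> NEW (unique so far: 2)
  Token 3: 'runs' -> NEW (unique so far: 3)
  Token 4: 'slow' -> NEW (unique so far: 4)
  Token 5: 'lamp' -> NEW (unique so far: 5)
  Token 6: 'still' -> NEW (unique so far: 6)
  Token 7: 'reads' -> NEW (unique so far: 7)
  Token 8: 'below' -> NEW (unique so far: 8)
  Token 9: 'bright' -> NEW (unique so far: 9)
  Token 10: 'many' -> NEW (unique so far: 10)
  Token 11: 'bought' -> NEW (unique so far: 11)
  Token 12: 'table' -> NEW (unique so far: 12)
Unique types: ('below', 'bought', 'bright', 'house', 'lamp', 'many', 'quiet', 'reads', 'runs', 'slow', 'still', 'table')
Vocabulary size: 12

12


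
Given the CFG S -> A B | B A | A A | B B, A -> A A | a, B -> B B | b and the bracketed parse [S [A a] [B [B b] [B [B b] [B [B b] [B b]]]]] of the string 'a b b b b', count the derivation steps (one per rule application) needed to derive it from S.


Every bracketed nonterminal node [X ...] in the tree is produced by exactly one rule application.
Reading the tree off as a leftmost derivation:
  Step 1: S  =>  A B   (applied S -> A B)
  Step 2: A B  =>  a B   (applied A -> a)
  Step 3: a B  =>  a B B   (applied B -> B B)
  Step 4: a B B  =>  a b B   (applied B -> b)
  Step 5: a b B  =>  a b B B   (applied B -> B B)
  Step 6: a b B B  =>  a b b B   (applied B -> b)
  Step 7: a b b B  =>  a b b B B   (applied B -> B B)
  Step 8: a b b B B  =>  a b b b B   (applied B -> b)
  Step 9: a b b b B  =>  a b b b b   (applied B -> b)
Final yield: a b b b b
Total rewrite steps: 9

9


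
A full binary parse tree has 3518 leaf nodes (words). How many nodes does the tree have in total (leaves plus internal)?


Leaf nodes (terminals): 3518
Internal nodes = n - 1 = 3518 - 1 = 3517
Total = leaves + internal = 3518 + 3517 = 7035

7035


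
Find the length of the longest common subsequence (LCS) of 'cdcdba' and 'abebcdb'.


DP table for LCS of 'cdcdba' and 'abebcdb':
       a  b  e  b  c  d  b
    0  0  0  0  0  0  0  0
  c 0  0  0  0  0  1  1  1
  d 0  0  0  0  0  1  2  2
  c 0  0  0  0  0  1  2  2
  d 0  0  0  0  0  1  2  2
  b 0  0  1  1  1  1  2  3
  a 0  1  1  1  1  1  2  3
LCS: 'cdb'
LCS length = 3

3
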